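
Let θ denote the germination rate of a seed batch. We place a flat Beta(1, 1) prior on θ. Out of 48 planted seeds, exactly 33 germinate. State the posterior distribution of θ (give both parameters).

Observing 33 successes and 15 failures updates Beta(1, 1) by adding the success and failure counts to the two shape parameters: α = 1+33 = 34, β = 1+15 = 16.

Posterior: Beta(34, 16)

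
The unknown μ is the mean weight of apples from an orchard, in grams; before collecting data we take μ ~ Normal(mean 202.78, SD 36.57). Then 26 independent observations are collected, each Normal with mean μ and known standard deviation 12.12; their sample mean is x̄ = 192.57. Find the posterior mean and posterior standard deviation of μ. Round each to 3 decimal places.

Prior precision 1/τ₀² = 1/36.57² = 0.00074774; data precision n/σ² = 26/12.12² = 0.176998.
Posterior precision = 0.00074774 + 0.176998 = 0.177746, giving posterior SD = 1/√0.177746 = 2.372.
Posterior mean = (0.00074774·202.78 + 0.176998·192.57) / 0.177746 = 192.613.

Posterior mean ≈ 192.613; posterior SD ≈ 2.372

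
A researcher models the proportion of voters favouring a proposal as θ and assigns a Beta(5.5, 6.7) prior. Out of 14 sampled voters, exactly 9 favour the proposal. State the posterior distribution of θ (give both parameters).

Observing 9 successes and 5 failures updates Beta(5.5, 6.7) by adding the success and failure counts to the two shape parameters: α = 5.5+9 = 14.5, β = 6.7+5 = 11.7.

Posterior: Beta(14.5, 11.7)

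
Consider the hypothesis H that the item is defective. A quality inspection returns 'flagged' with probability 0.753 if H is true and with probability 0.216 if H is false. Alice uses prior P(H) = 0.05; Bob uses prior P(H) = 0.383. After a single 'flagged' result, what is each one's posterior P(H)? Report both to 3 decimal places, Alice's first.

The likelihood ratio for a 'flagged' result is 0.753/0.216 = 3.4861.
Alice: prior odds 0.05/0.95 = 0.052632; posterior odds 0.18348; posterior probability 0.155.
Bob: prior odds 0.383/0.617 = 0.62075; posterior odds 2.1640; posterior probability 0.684.

Alice: 0.155; Bob: 0.684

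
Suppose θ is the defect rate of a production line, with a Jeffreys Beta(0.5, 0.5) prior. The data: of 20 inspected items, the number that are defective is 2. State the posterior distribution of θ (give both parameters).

Posterior: Beta(2.5, 18.5)

Observing 2 successes and 18 failures updates Beta(0.5, 0.5) by adding the success and failure counts to the two shape parameters: α = 0.5+2 = 2.5, β = 0.5+18 = 18.5.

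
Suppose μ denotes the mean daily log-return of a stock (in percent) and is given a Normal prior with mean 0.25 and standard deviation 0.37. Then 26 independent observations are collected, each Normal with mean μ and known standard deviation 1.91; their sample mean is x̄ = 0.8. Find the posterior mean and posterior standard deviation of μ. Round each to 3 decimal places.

Posterior mean ≈ 0.522; posterior SD ≈ 0.263

Prior precision 1/τ₀² = 1/0.37² = 7.30460; data precision n/σ² = 26/1.91² = 7.12700.
Posterior precision = 7.30460 + 7.12700 = 14.4316, giving posterior SD = 1/√14.4316 = 0.263.
Posterior mean = (7.30460·0.25 + 7.12700·0.8) / 14.4316 = 0.522.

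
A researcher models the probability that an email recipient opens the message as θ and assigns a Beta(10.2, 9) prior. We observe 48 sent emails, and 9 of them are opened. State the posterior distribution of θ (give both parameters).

Posterior: Beta(19.2, 48)

Observing 9 successes and 39 failures updates Beta(10.2, 9) by adding the success and failure counts to the two shape parameters: α = 10.2+9 = 19.2, β = 9+39 = 48.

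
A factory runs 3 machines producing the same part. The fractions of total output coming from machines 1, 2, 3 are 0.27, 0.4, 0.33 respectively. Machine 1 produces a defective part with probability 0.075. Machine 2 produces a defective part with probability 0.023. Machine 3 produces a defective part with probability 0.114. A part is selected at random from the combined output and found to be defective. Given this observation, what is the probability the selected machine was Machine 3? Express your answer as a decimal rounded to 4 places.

Posterior probability ≈ 0.5609

P(defective|M1) = 0.075; P(defective|M2) = 0.023; P(defective|M3) = 0.114.
Prior × likelihood for each source: 0.27·0.075=0.02025, 0.4·0.023=0.009200, 0.33·0.114=0.03762. Summing gives P(defective) = 0.067070.
P(Machine 3 | defective) = 0.03762 / 0.067070 = 0.5609.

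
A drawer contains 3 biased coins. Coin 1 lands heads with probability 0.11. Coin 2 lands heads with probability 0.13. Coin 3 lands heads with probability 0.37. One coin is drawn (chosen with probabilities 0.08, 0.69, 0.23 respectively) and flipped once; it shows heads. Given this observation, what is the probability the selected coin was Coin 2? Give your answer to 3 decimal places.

P(heads|C1) = 0.11; P(heads|C2) = 0.13; P(heads|C3) = 0.37.
Prior × likelihood for each source: 0.08·0.11=0.008800, 0.69·0.13=0.08970, 0.23·0.37=0.08510. Summing gives P(heads) = 0.18360.
P(Coin 2 | heads) = 0.08970 / 0.18360 = 0.489.

Posterior probability ≈ 0.489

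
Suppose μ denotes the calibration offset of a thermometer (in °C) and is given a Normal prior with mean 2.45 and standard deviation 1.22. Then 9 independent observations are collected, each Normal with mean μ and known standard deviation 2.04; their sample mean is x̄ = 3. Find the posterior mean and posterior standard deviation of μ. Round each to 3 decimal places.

Posterior mean ≈ 2.870; posterior SD ≈ 0.594

Prior precision 1/τ₀² = 1/1.22² = 0.671862; data precision n/σ² = 9/2.04² = 2.16263.
Posterior precision = 0.671862 + 2.16263 = 2.83449, giving posterior SD = 1/√2.83449 = 0.594.
Posterior mean = (0.671862·2.45 + 2.16263·3) / 2.83449 = 2.870.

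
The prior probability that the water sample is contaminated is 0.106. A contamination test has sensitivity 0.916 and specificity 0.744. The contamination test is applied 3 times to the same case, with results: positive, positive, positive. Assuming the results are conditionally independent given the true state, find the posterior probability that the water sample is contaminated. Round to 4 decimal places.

Let H be the event that the water sample is contaminated; start with P(H) = 0.106. P('positive'|H) = 0.916, P('positive'|¬H) = 0.256.
Update on result 1 ('positive'): P(H) ← 0.916·0.1060 / (0.916·0.1060 + 0.256·0.8940) = 0.097096/0.32596 = 0.2979.
Update on result 2 ('positive'): P(H) ← 0.916·0.2979 / (0.916·0.2979 + 0.256·0.7021) = 0.27286/0.45260 = 0.6029.
Update on result 3 ('positive'): P(H) ← 0.916·0.6029 / (0.916·0.6029 + 0.256·0.3971) = 0.55222/0.65389 = 0.8445.

Posterior P(H) ≈ 0.8445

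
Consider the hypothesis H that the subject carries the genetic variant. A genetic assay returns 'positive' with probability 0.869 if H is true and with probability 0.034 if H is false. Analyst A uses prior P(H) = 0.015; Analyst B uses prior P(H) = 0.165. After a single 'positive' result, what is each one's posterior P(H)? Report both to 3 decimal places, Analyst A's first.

Analyst A: 0.280; Analyst B: 0.835

P('+'|H) = 0.869, P('+'|¬H) = 0.034.
Analyst A: numerator 0.869·0.015 = 0.013035; evidence = 0.013035+0.034·0.985 = 0.046525; posterior = 0.280.
Analyst B: numerator 0.869·0.165 = 0.14339; evidence = 0.14339+0.034·0.835 = 0.17178; posterior = 0.835.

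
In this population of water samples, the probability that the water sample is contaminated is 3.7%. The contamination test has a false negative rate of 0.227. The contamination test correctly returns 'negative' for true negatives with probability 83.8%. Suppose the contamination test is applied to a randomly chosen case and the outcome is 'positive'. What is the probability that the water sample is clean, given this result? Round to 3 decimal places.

P(¬H | E) ≈ 0.845

Let H be the event that the water sample is contaminated. P(H) = 0.037, so P(¬H) = 0.963. With E the 'positive' result, P(E|H) = 0.773 and P(E|¬H) = 0.162.
P(E) = 0.773·0.037 + 0.162·0.963 = 0.028601 + 0.15601 = 0.18461.
By Bayes' theorem, P(H|E) = 0.028601 / 0.18461 = 0.155. Hence P(¬H|E) = 1 − 0.155 = 0.845.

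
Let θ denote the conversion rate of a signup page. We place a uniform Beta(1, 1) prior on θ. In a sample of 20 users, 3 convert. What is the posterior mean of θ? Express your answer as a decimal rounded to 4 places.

Posterior mean ≈ 0.1818

Observing 3 successes and 17 failures updates Beta(1, 1) by adding the success and failure counts to the two shape parameters: α = 1+3 = 4, β = 1+17 = 18.
E[θ | data] = 4/(4+18) = 0.1818.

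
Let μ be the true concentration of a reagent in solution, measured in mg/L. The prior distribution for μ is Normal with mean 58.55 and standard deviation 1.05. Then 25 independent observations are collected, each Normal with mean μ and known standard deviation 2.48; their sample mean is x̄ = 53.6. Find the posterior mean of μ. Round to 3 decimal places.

Posterior mean ≈ 54.503

With known σ, the Normal prior is conjugate. Weight on the data is w = (n/σ²)/(n/σ² + 1/τ₀²) = 4.06478/(4.06478+0.907029) = 0.81757.
Posterior mean = w·x̄ + (1−w)·μ₀ = 0.81757·53.6 + 0.18243·58.55 = 54.503.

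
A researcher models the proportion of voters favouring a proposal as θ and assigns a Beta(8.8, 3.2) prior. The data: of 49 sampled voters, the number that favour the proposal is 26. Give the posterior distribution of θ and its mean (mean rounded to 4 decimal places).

The binomial likelihood is conjugate to the Beta prior: with 26 successes and 23 failures, the posterior is Beta(8.8+26, 3.2+23) = Beta(34.8, 26.2).
Posterior mean = α/(α+β) = 34.8/61 = 0.5705.

Posterior: Beta(34.8, 26.2); mean ≈ 0.5705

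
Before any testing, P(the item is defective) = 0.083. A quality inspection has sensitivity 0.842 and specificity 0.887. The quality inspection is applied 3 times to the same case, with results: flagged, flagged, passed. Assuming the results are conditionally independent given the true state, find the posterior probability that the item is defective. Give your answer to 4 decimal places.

Let H be the event that the item is defective; start with P(H) = 0.083. P('flagged'|H) = 0.842, P('flagged'|¬H) = 0.113.
Update on result 1 ('flagged'): P(H) ← 0.842·0.0830 / (0.842·0.0830 + 0.113·0.9170) = 0.069886/0.17351 = 0.4028.
Update on result 2 ('flagged'): P(H) ← 0.842·0.4028 / (0.842·0.4028 + 0.113·0.5972) = 0.33914/0.40663 = 0.8340.
Update on result 3 ('passed'): P(H) ← 0.158·0.8340 / (0.158·0.8340 + 0.887·0.1660) = 0.13178/0.27899 = 0.4723.

Posterior P(H) ≈ 0.4723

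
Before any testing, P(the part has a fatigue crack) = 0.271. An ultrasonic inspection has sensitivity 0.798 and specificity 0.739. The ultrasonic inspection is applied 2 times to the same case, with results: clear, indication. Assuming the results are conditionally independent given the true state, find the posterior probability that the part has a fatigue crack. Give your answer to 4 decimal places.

Posterior P(H) ≈ 0.2370

Let H be the event that the part has a fatigue crack; start with P(H) = 0.271. P('indication'|H) = 0.798, P('indication'|¬H) = 0.261.
Update on result 1 ('clear'): P(H) ← 0.202·0.2710 / (0.202·0.2710 + 0.739·0.7290) = 0.054742/0.59347 = 0.0922.
Update on result 2 ('indication'): P(H) ← 0.798·0.0922 / (0.798·0.0922 + 0.261·0.9078) = 0.073608/0.31053 = 0.2370.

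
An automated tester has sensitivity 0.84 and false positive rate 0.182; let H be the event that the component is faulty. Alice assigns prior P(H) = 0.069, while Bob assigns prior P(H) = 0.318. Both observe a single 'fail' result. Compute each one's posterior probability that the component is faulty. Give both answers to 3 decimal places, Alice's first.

Alice: 0.255; Bob: 0.683

P('+'|H) = 0.84, P('+'|¬H) = 0.182.
Alice: numerator 0.84·0.069 = 0.057960; evidence = 0.057960+0.182·0.931 = 0.22740; posterior = 0.255.
Bob: numerator 0.84·0.318 = 0.26712; evidence = 0.26712+0.182·0.682 = 0.39124; posterior = 0.683.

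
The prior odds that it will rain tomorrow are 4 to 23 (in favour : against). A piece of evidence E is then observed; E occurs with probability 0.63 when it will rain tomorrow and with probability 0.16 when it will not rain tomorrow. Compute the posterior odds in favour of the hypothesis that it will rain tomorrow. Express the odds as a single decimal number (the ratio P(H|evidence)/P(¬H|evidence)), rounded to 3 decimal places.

Prior odds = 4/23 = 0.17391. In log-odds, ln(0.17391) = -1.7492.
Add log likelihood ratio: ln(3.9375) = 1.3705.
Posterior log-odds = -0.37865, so posterior odds = exp(-0.37865) = 0.68478.

Posterior odds ≈ 0.685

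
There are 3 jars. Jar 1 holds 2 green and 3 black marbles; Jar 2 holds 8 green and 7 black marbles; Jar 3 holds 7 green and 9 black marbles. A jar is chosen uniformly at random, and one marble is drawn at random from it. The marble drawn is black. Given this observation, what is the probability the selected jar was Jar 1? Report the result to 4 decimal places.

P(black|Jar 1) = 0.6; P(black|Jar 2) = 0.4667; P(black|Jar 3) = 0.5625.
Prior × likelihood for each source: 0.333333·0.6=0.2000, 0.333333·0.4667=0.1556, 0.333333·0.5625=0.1875. Summing gives P(black) = 0.54306.
P(Jar 1 | black) = 0.2000 / 0.54306 = 0.3683.

Posterior probability ≈ 0.3683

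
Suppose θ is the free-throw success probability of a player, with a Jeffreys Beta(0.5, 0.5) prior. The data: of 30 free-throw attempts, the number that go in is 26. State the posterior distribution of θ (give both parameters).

Posterior: Beta(26.5, 4.5)

The binomial likelihood is conjugate to the Beta prior: with 26 successes and 4 failures, the posterior is Beta(0.5+26, 0.5+4) = Beta(26.5, 4.5).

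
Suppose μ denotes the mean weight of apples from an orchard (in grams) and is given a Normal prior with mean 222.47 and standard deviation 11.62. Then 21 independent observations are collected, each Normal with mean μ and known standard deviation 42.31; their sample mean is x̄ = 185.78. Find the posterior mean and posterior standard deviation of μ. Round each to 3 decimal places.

With known σ, the Normal prior is conjugate. Weight on the data is w = (n/σ²)/(n/σ² + 1/τ₀²) = 0.0117310/(0.0117310+0.00740607) = 0.61300.
Posterior mean = w·x̄ + (1−w)·μ₀ = 0.61300·185.78 + 0.38700·222.47 = 199.979. Posterior variance = 1/(0.0117310+0.00740607) = 52.2547, so SD = 7.229.

Posterior mean ≈ 199.979; posterior SD ≈ 7.229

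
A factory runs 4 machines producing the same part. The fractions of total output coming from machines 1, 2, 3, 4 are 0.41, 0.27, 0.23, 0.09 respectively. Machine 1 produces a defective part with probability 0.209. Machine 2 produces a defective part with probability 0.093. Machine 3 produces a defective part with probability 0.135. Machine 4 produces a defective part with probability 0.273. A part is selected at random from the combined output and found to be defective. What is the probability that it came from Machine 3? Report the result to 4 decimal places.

Posterior probability ≈ 0.1866

P(defective|M1) = 0.209; P(defective|M2) = 0.093; P(defective|M3) = 0.135; P(defective|M4) = 0.273.
Prior × likelihood for each source: 0.41·0.209=0.08569, 0.27·0.093=0.02511, 0.23·0.135=0.03105, 0.09·0.273=0.02457. Summing gives P(defective) = 0.16642.
P(Machine 3 | defective) = 0.03105 / 0.16642 = 0.1866.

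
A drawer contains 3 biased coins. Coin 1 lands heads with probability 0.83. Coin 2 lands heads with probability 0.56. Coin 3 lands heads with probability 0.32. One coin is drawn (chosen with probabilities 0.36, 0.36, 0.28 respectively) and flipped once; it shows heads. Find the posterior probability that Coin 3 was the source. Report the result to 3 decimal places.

Tabulate prior·likelihood by source: [1] prior 0.36, lik 0.83, product 0.2988; [2] prior 0.36, lik 0.56, product 0.2016; [3] prior 0.28, lik 0.32, product 0.08960.
Normalizing constant = 0.59000; the posterior for Coin 3 is its product over the sum, 0.08960/0.59000 = 0.152.

Posterior probability ≈ 0.152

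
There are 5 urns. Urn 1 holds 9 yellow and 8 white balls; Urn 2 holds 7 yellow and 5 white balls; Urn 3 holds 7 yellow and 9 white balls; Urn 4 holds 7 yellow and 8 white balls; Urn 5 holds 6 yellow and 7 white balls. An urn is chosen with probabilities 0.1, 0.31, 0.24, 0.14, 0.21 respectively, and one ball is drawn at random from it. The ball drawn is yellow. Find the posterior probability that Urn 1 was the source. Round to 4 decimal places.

Posterior probability ≈ 0.1057

Tabulate prior·likelihood by source: [1] prior 0.1, lik 0.5294, product 0.05294; [2] prior 0.31, lik 0.5833, product 0.1808; [3] prior 0.24, lik 0.4375, product 0.1050; [4] prior 0.14, lik 0.4667, product 0.06533; [5] prior 0.21, lik 0.4615, product 0.09692.
Normalizing constant = 0.50103; the posterior for Urn 1 is its product over the sum, 0.05294/0.50103 = 0.1057.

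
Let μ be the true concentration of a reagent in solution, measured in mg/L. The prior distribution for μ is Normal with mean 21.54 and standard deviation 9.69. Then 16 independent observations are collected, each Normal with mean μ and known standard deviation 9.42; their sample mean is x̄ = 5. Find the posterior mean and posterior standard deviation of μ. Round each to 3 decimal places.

Posterior mean ≈ 5.922; posterior SD ≈ 2.288

With known σ, the Normal prior is conjugate. Weight on the data is w = (n/σ²)/(n/σ² + 1/τ₀²) = 0.180309/(0.180309+0.0106501) = 0.94423.
Posterior mean = w·x̄ + (1−w)·μ₀ = 0.94423·5 + 0.055771·21.54 = 5.922. Posterior variance = 1/(0.180309+0.0106501) = 5.23672, so SD = 2.288.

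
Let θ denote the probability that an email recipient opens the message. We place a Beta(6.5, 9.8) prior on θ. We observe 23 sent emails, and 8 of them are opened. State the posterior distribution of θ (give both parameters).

The binomial likelihood is conjugate to the Beta prior: with 8 successes and 15 failures, the posterior is Beta(6.5+8, 9.8+15) = Beta(14.5, 24.8).

Posterior: Beta(14.5, 24.8)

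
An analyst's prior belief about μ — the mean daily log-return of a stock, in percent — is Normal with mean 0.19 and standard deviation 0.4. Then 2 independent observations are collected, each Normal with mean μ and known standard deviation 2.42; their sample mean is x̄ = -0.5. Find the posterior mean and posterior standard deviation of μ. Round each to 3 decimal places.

Posterior mean ≈ 0.154; posterior SD ≈ 0.390

With known σ, the Normal prior is conjugate. Weight on the data is w = (n/σ²)/(n/σ² + 1/τ₀²) = 0.341507/(0.341507+6.25000) = 0.051810.
Posterior mean = w·x̄ + (1−w)·μ₀ = 0.051810·-0.5 + 0.94819·0.19 = 0.154. Posterior variance = 1/(0.341507+6.25000) = 0.151710, so SD = 0.390.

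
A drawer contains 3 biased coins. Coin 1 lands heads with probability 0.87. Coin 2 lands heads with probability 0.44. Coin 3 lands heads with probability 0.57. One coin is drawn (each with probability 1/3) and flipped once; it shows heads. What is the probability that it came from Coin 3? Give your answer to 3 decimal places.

P(heads|C1) = 0.87; P(heads|C2) = 0.44; P(heads|C3) = 0.57.
Prior × likelihood for each source: 0.333333·0.87=0.2900, 0.333333·0.44=0.1467, 0.333333·0.57=0.1900. Summing gives P(heads) = 0.62667.
P(Coin 3 | heads) = 0.1900 / 0.62667 = 0.303.

Posterior probability ≈ 0.303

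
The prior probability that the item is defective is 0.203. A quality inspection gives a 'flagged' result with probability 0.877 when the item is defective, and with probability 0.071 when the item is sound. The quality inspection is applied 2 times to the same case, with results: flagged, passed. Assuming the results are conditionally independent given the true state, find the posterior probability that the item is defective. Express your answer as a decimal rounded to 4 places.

With H the event that the item is defective, the joint likelihood of the observed sequence is P(data|H) = 0.877·0.123 = 0.10787 and P(data|¬H) = 0.071·0.929 = 0.065959.
Bayes: P(H|data) = 0.203·0.10787 / (0.203·0.10787 + 0.797·0.065959) = 0.021898/0.074467 = 0.2941.

Posterior P(H) ≈ 0.2941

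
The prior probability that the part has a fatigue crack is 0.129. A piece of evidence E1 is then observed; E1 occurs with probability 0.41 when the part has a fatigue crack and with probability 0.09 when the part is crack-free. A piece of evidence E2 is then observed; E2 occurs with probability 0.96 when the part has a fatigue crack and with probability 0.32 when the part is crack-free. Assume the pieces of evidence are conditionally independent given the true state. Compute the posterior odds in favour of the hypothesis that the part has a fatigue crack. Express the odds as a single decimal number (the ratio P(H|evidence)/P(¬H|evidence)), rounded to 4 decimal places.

Prior odds = 0.129/(1−0.129) = 0.14811.
Likelihood ratio for E1 = 0.41/0.09 = 4.5556.
Likelihood ratio for E2 = 0.96/0.32 = 3.0000.
Posterior odds = prior odds × LR₁ × LR₂ = 2.0241.

Posterior odds ≈ 2.0241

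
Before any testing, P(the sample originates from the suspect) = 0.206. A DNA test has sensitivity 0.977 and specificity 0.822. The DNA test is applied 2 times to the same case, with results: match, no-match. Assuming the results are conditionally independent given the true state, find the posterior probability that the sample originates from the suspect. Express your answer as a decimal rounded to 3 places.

Posterior P(H) ≈ 0.038

Let H be the event that the sample originates from the suspect; start with P(H) = 0.206. P('match'|H) = 0.977, P('match'|¬H) = 0.178.
Update on result 1 ('match'): P(H) ← 0.977·0.2060 / (0.977·0.2060 + 0.178·0.7940) = 0.20126/0.34259 = 0.5875.
Update on result 2 ('no-match'): P(H) ← 0.023·0.5875 / (0.023·0.5875 + 0.822·0.4125) = 0.013512/0.35262 = 0.0383.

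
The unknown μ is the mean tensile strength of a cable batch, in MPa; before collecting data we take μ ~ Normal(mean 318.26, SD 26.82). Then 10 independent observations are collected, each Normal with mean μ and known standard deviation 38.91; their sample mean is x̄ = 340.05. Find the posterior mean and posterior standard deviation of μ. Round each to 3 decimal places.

Posterior mean ≈ 336.261; posterior SD ≈ 11.184

Prior precision 1/τ₀² = 1/26.82² = 0.00139022; data precision n/σ² = 10/38.91² = 0.00660507.
Posterior precision = 0.00139022 + 0.00660507 = 0.00799529, giving posterior SD = 1/√0.00799529 = 11.184.
Posterior mean = (0.00139022·318.26 + 0.00660507·340.05) / 0.00799529 = 336.261.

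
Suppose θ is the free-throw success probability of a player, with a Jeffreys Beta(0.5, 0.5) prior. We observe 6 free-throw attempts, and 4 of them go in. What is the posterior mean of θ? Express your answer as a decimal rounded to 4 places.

The binomial likelihood is conjugate to the Beta prior: with 4 successes and 2 failures, the posterior is Beta(0.5+4, 0.5+2) = Beta(4.5, 2.5).
E[θ | data] = 4.5/(4.5+2.5) = 0.6429.

Posterior mean ≈ 0.6429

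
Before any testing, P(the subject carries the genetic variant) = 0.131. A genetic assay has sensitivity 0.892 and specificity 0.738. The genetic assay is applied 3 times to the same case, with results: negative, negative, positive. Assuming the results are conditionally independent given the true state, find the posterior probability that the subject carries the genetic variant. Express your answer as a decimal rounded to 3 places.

With H the event that the subject carries the genetic variant, the joint likelihood of the observed sequence is P(data|H) = 0.108·0.108·0.892 = 0.010404 and P(data|¬H) = 0.738·0.738·0.262 = 0.14270.
Bayes: P(H|data) = 0.131·0.010404 / (0.131·0.010404 + 0.869·0.14270) = 0.0013630/0.12537 = 0.0109.

Posterior P(H) ≈ 0.011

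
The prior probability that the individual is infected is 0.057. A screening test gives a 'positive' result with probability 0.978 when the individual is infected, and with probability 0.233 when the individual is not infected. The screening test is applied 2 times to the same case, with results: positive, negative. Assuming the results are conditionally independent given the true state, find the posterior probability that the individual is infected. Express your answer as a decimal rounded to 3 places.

Posterior P(H) ≈ 0.007

With H the event that the individual is infected, the joint likelihood of the observed sequence is P(data|H) = 0.978·0.022 = 0.021516 and P(data|¬H) = 0.233·0.767 = 0.17871.
Bayes: P(H|data) = 0.057·0.021516 / (0.057·0.021516 + 0.943·0.17871) = 0.0012264/0.16975 = 0.0072.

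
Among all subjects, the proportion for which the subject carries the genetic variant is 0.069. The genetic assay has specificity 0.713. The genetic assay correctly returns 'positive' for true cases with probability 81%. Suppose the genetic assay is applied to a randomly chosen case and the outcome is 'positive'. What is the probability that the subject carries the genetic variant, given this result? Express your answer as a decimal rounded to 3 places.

Let H be the event that the subject carries the genetic variant. P(H) = 0.069, so P(¬H) = 0.931. With E the 'positive' result, P(E|H) = 0.81 and P(E|¬H) = 0.287.
P(E) = 0.81·0.069 + 0.287·0.931 = 0.055890 + 0.26720 = 0.32309.
By Bayes' theorem, P(H|E) = 0.055890 / 0.32309 = 0.173.

P(H | E) ≈ 0.173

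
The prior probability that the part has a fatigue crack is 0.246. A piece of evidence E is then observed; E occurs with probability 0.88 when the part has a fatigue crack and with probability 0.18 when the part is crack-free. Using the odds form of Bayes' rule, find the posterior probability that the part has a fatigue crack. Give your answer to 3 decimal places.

Posterior probability ≈ 0.615

Prior odds = 0.246/(1−0.246) = 0.32626. In log-odds, ln(0.32626) = -1.1201.
Add log likelihood ratio: ln(4.8889) = 1.5870.
Posterior log-odds = 0.46690, so posterior odds = exp(0.46690) = 1.5950. Converting, P(H|E) = 1.5950/2.5950 = 0.615.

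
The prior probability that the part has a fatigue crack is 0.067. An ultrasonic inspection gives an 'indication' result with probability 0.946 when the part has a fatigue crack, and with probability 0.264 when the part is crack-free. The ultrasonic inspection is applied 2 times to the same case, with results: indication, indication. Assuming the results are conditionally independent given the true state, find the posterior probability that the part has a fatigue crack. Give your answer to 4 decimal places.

Let H be the event that the part has a fatigue crack; start with P(H) = 0.067. P('indication'|H) = 0.946, P('indication'|¬H) = 0.264.
Update on result 1 ('indication'): P(H) ← 0.946·0.0670 / (0.946·0.0670 + 0.264·0.9330) = 0.063382/0.30969 = 0.2047.
Update on result 2 ('indication'): P(H) ← 0.946·0.2047 / (0.946·0.2047 + 0.264·0.7953) = 0.19361/0.40358 = 0.4797.

Posterior P(H) ≈ 0.4797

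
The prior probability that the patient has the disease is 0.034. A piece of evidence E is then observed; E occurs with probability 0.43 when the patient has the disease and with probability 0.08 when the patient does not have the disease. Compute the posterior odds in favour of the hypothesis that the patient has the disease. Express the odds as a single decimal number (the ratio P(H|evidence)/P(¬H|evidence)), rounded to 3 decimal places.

Posterior odds ≈ 0.189

Prior odds = 0.034/(1−0.034) = 0.035197. In log-odds, ln(0.035197) = -3.3468.
Add log likelihood ratio: ln(5.3750) = 1.6818.
Posterior log-odds = -1.6650, so posterior odds = exp(-1.6650) = 0.18918.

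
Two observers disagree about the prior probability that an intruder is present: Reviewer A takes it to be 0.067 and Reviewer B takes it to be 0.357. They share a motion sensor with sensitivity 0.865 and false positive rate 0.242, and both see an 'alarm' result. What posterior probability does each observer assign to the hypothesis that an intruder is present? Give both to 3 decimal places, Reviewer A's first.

P('+'|H) = 0.865, P('+'|¬H) = 0.242.
Reviewer A: numerator 0.865·0.067 = 0.057955; evidence = 0.057955+0.242·0.933 = 0.28374; posterior = 0.204.
Reviewer B: numerator 0.865·0.357 = 0.30880; evidence = 0.30880+0.242·0.643 = 0.46441; posterior = 0.665.

Reviewer A: 0.204; Reviewer B: 0.665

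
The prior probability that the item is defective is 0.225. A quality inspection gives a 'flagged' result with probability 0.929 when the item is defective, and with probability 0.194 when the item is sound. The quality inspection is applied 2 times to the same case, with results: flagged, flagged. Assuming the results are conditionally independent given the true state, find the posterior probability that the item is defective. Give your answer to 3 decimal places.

Posterior P(H) ≈ 0.869

Let H be the event that the item is defective; start with P(H) = 0.225. P('flagged'|H) = 0.929, P('flagged'|¬H) = 0.194.
Update on result 1 ('flagged'): P(H) ← 0.929·0.2250 / (0.929·0.2250 + 0.194·0.7750) = 0.20903/0.35938 = 0.5816.
Update on result 2 ('flagged'): P(H) ← 0.929·0.5816 / (0.929·0.5816 + 0.194·0.4184) = 0.54034/0.62150 = 0.8694.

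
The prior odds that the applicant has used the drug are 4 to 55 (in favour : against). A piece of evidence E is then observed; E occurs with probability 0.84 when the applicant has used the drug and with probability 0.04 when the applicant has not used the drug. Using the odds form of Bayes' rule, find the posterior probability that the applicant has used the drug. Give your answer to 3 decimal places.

Prior odds = 4/55 = 0.072727.
Likelihood ratio for E = 0.84/0.04 = 21.000.
Posterior odds = prior odds × LR = 1.5273.
Posterior probability = odds/(1+odds) = 1.5273/2.5273 = 0.604.

Posterior probability ≈ 0.604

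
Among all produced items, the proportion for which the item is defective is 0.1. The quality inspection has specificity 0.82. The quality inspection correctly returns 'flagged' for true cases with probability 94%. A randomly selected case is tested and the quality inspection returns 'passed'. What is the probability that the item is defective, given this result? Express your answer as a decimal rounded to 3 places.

Let H be the event that the item is defective. P(H) = 0.1, so P(¬H) = 0.9. With E the 'passed' result, P(E|H) = 0.06 and P(E|¬H) = 0.82.
P(E) = 0.06·0.1 + 0.82·0.9 = 0.0060000 + 0.73800 = 0.74400.
By Bayes' theorem, P(H|E) = 0.0060000 / 0.74400 = 0.008.

P(H | E) ≈ 0.008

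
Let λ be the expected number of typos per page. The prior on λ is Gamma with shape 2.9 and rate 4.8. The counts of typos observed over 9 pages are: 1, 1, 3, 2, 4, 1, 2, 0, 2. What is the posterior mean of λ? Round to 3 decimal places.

Posterior mean ≈ 1.370

Total count ∑xᵢ = 16 over n = 9 pages.
Gamma is conjugate to the Poisson likelihood: posterior is Gamma(shape = 2.9+16 = 18.9, rate = 4.8+9 = 13.8).
E[λ | data] = 18.9/13.8 = 1.370.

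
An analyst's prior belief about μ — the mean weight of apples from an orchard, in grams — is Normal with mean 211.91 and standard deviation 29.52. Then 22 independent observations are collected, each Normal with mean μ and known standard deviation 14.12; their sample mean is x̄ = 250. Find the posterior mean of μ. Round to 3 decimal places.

Prior precision 1/τ₀² = 1/29.52² = 0.00114754; data precision n/σ² = 22/14.12² = 0.110345.
Posterior precision = 0.00114754 + 0.110345 = 0.111493.
Posterior mean = (0.00114754·211.91 + 0.110345·250) / 0.111493 = 249.608.

Posterior mean ≈ 249.608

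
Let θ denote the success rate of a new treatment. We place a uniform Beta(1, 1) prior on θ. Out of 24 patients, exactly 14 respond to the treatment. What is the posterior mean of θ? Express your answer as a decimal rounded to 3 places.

Observing 14 successes and 10 failures updates Beta(1, 1) by adding the success and failure counts to the two shape parameters: α = 1+14 = 15, β = 1+10 = 11.
E[θ | data] = 15/(15+11) = 0.577.

Posterior mean ≈ 0.577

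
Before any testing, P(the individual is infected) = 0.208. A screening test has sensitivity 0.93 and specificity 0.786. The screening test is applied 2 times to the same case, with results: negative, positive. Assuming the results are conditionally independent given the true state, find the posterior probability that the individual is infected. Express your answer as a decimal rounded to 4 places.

Let H be the event that the individual is infected; start with P(H) = 0.208. P('positive'|H) = 0.93, P('positive'|¬H) = 0.214.
Update on result 1 ('negative'): P(H) ← 0.07·0.2080 / (0.07·0.2080 + 0.786·0.7920) = 0.014560/0.63707 = 0.0229.
Update on result 2 ('positive'): P(H) ← 0.93·0.0229 / (0.93·0.0229 + 0.214·0.9771) = 0.021255/0.23036 = 0.0923.

Posterior P(H) ≈ 0.0923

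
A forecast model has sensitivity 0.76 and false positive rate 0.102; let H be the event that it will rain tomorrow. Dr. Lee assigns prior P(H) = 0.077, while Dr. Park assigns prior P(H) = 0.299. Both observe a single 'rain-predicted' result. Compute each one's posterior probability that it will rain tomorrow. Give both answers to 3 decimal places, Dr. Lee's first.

The likelihood ratio for a 'rain-predicted' result is 0.76/0.102 = 7.4510.
Dr. Lee: prior odds 0.077/0.923 = 0.083424; posterior odds 0.62159; posterior probability 0.383.
Dr. Park: prior odds 0.299/0.701 = 0.42653; posterior odds 3.1781; posterior probability 0.761.

Dr. Lee: 0.383; Dr. Park: 0.761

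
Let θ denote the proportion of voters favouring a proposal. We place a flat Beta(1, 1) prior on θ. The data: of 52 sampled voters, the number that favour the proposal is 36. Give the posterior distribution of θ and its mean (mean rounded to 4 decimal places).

Posterior: Beta(37, 17); mean ≈ 0.6852

The binomial likelihood is conjugate to the Beta prior: with 36 successes and 16 failures, the posterior is Beta(1+36, 1+16) = Beta(37, 17).
E[θ | data] = 37/(37+17) = 0.6852.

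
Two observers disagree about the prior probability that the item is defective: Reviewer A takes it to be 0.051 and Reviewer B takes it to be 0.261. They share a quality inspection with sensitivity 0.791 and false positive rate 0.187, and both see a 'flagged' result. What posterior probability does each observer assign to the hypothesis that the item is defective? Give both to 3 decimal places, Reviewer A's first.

Reviewer A: 0.185; Reviewer B: 0.599

The likelihood ratio for a 'flagged' result is 0.791/0.187 = 4.2299.
Reviewer A: prior odds 0.051/0.949 = 0.053741; posterior odds 0.22732; posterior probability 0.185.
Reviewer B: prior odds 0.261/0.739 = 0.35318; posterior odds 1.4939; posterior probability 0.599.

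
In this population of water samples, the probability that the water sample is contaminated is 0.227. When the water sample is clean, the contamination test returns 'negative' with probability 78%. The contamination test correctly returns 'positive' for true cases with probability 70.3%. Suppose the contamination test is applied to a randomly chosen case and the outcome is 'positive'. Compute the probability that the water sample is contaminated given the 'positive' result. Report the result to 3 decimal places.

Write H for 'the water sample is contaminated'. Prior odds H:¬H = 0.227/0.773 = 0.29366. For the 'positive' outcome, the likelihood ratio is 0.703/0.22 = 3.1955.
Posterior odds = 0.29366 × 3.1955 = 0.93838, so P(H|E) = 0.93838/(1+0.93838) = 0.484.

P(H | E) ≈ 0.484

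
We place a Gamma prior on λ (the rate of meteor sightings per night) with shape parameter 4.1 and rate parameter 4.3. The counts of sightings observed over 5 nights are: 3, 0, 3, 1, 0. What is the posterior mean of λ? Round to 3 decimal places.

Posterior mean ≈ 1.194

Total count ∑xᵢ = 7 over n = 5 nights.
Gamma is conjugate to the Poisson likelihood: posterior is Gamma(shape = 4.1+7 = 11.1, rate = 4.3+5 = 9.3).
E[λ | data] = 11.1/9.3 = 1.194.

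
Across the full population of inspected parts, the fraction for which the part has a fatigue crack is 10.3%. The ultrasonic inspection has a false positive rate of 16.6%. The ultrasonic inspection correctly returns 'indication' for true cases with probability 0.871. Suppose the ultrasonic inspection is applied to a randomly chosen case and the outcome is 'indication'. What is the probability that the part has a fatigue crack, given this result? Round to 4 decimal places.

P(H | E) ≈ 0.3760

Let H be the event that the part has a fatigue crack. P(H) = 0.103, so P(¬H) = 0.897. With E the 'indication' result, P(E|H) = 0.871 and P(E|¬H) = 0.166.
P(E) = 0.871·0.103 + 0.166·0.897 = 0.089713 + 0.14890 = 0.23862.
By Bayes' theorem, P(H|E) = 0.089713 / 0.23862 = 0.3760.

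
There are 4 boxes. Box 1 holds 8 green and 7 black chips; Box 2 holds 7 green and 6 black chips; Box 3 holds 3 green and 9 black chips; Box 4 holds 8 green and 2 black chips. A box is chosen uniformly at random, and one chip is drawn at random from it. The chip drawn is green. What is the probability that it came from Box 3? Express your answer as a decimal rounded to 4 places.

Posterior probability ≈ 0.1178

Tabulate prior·likelihood by source: [1] prior 0.25, lik 0.5333, product 0.1333; [2] prior 0.25, lik 0.5385, product 0.1346; [3] prior 0.25, lik 0.25, product 0.06250; [4] prior 0.25, lik 0.8, product 0.2000.
Normalizing constant = 0.53045; the posterior for Box 3 is its product over the sum, 0.06250/0.53045 = 0.1178.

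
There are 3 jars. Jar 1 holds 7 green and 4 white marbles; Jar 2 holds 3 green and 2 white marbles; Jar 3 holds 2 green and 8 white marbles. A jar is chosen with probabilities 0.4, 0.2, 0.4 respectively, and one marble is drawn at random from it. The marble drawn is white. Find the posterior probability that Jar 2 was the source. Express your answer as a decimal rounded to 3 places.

Tabulate prior·likelihood by source: [1] prior 0.4, lik 0.3636, product 0.1455; [2] prior 0.2, lik 0.4, product 0.08000; [3] prior 0.4, lik 0.8, product 0.3200.
Normalizing constant = 0.54545; the posterior for Jar 2 is its product over the sum, 0.08000/0.54545 = 0.147.

Posterior probability ≈ 0.147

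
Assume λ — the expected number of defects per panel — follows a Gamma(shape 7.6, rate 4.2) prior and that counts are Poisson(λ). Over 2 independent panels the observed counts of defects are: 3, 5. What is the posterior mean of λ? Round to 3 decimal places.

Total count ∑xᵢ = 8 over n = 2 panels.
Gamma is conjugate to the Poisson likelihood: posterior is Gamma(shape = 7.6+8 = 15.6, rate = 4.2+2 = 6.2).
E[λ | data] = 15.6/6.2 = 2.516.

Posterior mean ≈ 2.516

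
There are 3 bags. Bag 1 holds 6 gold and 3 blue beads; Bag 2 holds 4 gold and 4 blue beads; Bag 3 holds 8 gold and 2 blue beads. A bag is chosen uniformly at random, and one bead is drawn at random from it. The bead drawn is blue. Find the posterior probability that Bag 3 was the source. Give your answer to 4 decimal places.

Posterior probability ≈ 0.1935

Tabulate prior·likelihood by source: [1] prior 0.333333, lik 0.3333, product 0.1111; [2] prior 0.333333, lik 0.5, product 0.1667; [3] prior 0.333333, lik 0.2, product 0.06667.
Normalizing constant = 0.34444; the posterior for Bag 3 is its product over the sum, 0.06667/0.34444 = 0.1935.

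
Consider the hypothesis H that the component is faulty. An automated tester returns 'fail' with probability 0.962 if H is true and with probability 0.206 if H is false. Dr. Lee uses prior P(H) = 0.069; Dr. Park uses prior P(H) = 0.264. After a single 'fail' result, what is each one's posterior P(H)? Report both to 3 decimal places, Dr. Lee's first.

The likelihood ratio for a 'fail' result is 0.962/0.206 = 4.6699.
Dr. Lee: prior odds 0.069/0.931 = 0.074114; posterior odds 0.34610; posterior probability 0.257.
Dr. Park: prior odds 0.264/0.736 = 0.35870; posterior odds 1.6751; posterior probability 0.626.

Dr. Lee: 0.257; Dr. Park: 0.626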